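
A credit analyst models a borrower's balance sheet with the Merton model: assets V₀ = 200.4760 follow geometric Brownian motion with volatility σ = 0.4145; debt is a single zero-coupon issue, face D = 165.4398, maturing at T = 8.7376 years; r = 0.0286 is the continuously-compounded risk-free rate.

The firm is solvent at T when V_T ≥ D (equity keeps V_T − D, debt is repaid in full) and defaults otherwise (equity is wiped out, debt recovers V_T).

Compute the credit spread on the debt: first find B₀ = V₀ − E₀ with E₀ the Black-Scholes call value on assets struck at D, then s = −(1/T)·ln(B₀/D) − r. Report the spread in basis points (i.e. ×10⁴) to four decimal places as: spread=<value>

d₁ = [ln(V₀/D) + (r + σ²/2)T] / (σ√T)
   = [ln(200.4760/165.4398) + (0.0286 + 0.5·0.4145²)·8.7376] / (0.4145·√8.7376)
   = [0.192087 + 1.000500] / 1.225238 = 0.973351
d₂ = d₁ − σ√T = 0.973351 − 1.225238 = -0.251887
N(d₁) = 0.834811,  N(d₂) = 0.400564,  e^(−rT) = 0.778882
E₀ = V₀·N(d₁) − D·e^(−rT)·N(d₂)
   = 200.4760·0.834811 − 165.4398·0.778882·0.400564 = 115.743550
B₀ = V₀ − E₀ = 200.4760 − 115.743550 = 84.732450
spread = −(1/T)·ln(B₀/D) − r = −(1/8.7376)·ln(84.732450/165.4398) − 0.0286 = 0.04797809
in basis points: 0.04797809 × 10⁴ = 479.7809 bp

spread=479.7809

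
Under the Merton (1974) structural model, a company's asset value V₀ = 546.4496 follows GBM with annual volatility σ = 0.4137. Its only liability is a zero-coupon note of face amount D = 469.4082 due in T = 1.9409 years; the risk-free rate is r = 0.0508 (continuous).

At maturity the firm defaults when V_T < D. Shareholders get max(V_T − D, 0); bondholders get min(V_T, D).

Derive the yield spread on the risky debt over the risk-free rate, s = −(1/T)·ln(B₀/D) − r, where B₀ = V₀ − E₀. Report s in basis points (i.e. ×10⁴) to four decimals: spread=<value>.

d₁ = [ln(V₀/D) + (r + σ²/2)T] / (σ√T)
   = [ln(546.4496/469.4082) + (0.0508 + 0.5·0.4137²)·1.9409] / (0.4137·√1.9409)
   = [0.151969 + 0.264688] / 0.576351 = 0.722923
d₂ = d₁ − σ√T = 0.722923 − 0.576351 = 0.146572
N(d₁) = 0.765136,  N(d₂) = 0.558265,  e^(−rT) = 0.906107
E₀ = V₀·N(d₁) − D·e^(−rT)·N(d₂)
   = 546.4496·0.765136 − 469.4082·0.906107·0.558265 = 180.659308
B₀ = V₀ − E₀ = 546.4496 − 180.659308 = 365.790292
spread = −(1/T)·ln(B₀/D) − r = −(1/1.9409)·ln(365.790292/469.4082) − 0.0508 = 0.07770356
in basis points: 0.07770356 × 10⁴ = 777.0356 bp

spread=777.0356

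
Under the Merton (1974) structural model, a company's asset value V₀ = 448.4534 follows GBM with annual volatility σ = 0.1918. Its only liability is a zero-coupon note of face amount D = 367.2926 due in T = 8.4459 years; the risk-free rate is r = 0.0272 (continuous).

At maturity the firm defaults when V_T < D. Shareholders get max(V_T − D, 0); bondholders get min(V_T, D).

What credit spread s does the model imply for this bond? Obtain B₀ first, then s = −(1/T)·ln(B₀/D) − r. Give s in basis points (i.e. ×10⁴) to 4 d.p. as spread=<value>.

d₁ = [ln(V₀/D) + (r + σ²/2)T] / (σ√T)
   = [ln(448.4534/367.2926) + (0.0272 + 0.5·0.1918²)·8.4459] / (0.1918·√8.4459)
   = [0.199646 + 0.385079] / 0.557406 = 1.049011
d₂ = d₁ − σ√T = 1.049011 − 0.557406 = 0.491605
N(d₁) = 0.852914,  N(d₂) = 0.688501,  e^(−rT) = 0.794749
E₀ = V₀·N(d₁) − D·e^(−rT)·N(d₂)
   = 448.4534·0.852914 − 367.2926·0.794749·0.688501 = 181.514756
B₀ = V₀ − E₀ = 448.4534 − 181.514756 = 266.938644
spread = −(1/T)·ln(B₀/D) − r = −(1/8.4459)·ln(266.938644/367.2926) − 0.0272 = 0.01058638
in basis points: 0.01058638 × 10⁴ = 105.8638 bp

spread=105.8638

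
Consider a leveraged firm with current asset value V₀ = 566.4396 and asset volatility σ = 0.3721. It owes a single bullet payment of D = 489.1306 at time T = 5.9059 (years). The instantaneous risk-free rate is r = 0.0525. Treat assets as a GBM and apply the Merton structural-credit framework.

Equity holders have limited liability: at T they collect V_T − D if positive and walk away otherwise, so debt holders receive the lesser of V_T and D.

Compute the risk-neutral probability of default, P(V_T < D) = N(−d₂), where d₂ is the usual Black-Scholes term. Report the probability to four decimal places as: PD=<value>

d₁ = [ln(V₀/D) + (r + σ²/2)T] / (σ√T)
   = [ln(566.4396/489.1306) + (0.0525 + 0.5·0.3721²)·5.9059] / (0.3721·√5.9059)
   = [0.146741 + 0.718921] / 0.904280 = 0.957294
d₂ = d₁ − σ√T = 0.957294 − 0.904280 = 0.053014
risk-neutral PD = N(−d₂) = N(-0.053014) = 0.478860

PD=0.4789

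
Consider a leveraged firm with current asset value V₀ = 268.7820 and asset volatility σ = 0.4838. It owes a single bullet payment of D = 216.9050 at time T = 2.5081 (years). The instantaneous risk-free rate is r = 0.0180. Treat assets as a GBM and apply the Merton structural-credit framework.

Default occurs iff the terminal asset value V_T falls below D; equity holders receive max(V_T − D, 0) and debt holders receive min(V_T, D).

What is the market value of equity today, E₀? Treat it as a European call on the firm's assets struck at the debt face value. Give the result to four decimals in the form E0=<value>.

E0=105.5676

d₁ = [ln(V₀/D) + (r + σ²/2)T] / (σ√T)
   = [ln(268.7820/216.9050) + (0.0180 + 0.5·0.4838²)·2.5081] / (0.4838·√2.5081)
   = [0.214441 + 0.338672] / 0.766193 = 0.721898
d₂ = d₁ − σ√T = 0.721898 − 0.766193 = -0.044296
N(d₁) = 0.764821,  N(d₂) = 0.482334,  e^(−rT) = 0.955858
E₀ = V₀·N(d₁) − D·e^(−rT)·N(d₂)
   = 268.7820·0.764821 − 216.9050·0.955858·0.482334 = 105.567610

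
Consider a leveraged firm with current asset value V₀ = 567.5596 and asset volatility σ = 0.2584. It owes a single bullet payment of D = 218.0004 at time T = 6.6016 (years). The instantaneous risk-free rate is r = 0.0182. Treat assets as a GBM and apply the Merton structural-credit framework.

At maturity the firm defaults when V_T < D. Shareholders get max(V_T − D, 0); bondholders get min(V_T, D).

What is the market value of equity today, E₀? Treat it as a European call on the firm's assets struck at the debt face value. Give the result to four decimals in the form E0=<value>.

d₁ = [ln(V₀/D) + (r + σ²/2)T] / (σ√T)
   = [ln(567.5596/218.0004) + (0.0182 + 0.5·0.2584²)·6.6016] / (0.2584·√6.6016)
   = [0.956849 + 0.340545] / 0.663922 = 1.954136
d₂ = d₁ − σ√T = 1.954136 − 0.663922 = 1.290214
N(d₁) = 0.974657,  N(d₂) = 0.901512,  e^(−rT) = 0.886788
E₀ = V₀·N(d₁) − D·e^(−rT)·N(d₂)
   = 567.5596·0.974657 − 218.0004·0.886788·0.901512 = 378.895758

E0=378.8958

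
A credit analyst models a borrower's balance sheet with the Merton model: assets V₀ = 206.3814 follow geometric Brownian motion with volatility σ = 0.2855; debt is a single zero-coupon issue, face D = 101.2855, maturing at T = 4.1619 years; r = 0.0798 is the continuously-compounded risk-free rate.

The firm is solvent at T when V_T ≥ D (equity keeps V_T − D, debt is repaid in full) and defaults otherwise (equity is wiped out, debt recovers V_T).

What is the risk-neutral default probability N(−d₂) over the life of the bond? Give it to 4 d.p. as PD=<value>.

PD=0.0667

d₁ = [ln(V₀/D) + (r + σ²/2)T] / (σ√T)
   = [ln(206.3814/101.2855) + (0.0798 + 0.5·0.2855²)·4.1619] / (0.2855·√4.1619)
   = [0.711783 + 0.501738] / 0.582441 = 2.083509
d₂ = d₁ − σ√T = 2.083509 − 0.582441 = 1.501068
risk-neutral PD = N(−d₂) = N(-1.501068) = 0.066669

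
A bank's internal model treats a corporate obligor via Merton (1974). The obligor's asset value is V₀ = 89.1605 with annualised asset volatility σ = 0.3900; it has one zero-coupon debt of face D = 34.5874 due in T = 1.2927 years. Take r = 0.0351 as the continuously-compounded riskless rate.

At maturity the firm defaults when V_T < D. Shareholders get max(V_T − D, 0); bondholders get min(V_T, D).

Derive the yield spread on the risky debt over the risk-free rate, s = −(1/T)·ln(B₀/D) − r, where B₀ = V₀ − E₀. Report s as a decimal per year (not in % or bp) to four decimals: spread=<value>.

d₁ = [ln(V₀/D) + (r + σ²/2)T] / (σ√T)
   = [ln(89.1605/34.5874) + (0.0351 + 0.5·0.3900²)·1.2927] / (0.3900·√1.2927)
   = [0.946949 + 0.143684] / 0.443418 = 2.459602
d₂ = d₁ − σ√T = 2.459602 − 0.443418 = 2.016184
N(d₁) = 0.993045,  N(d₂) = 0.978110,  e^(−rT) = 0.955640
E₀ = V₀·N(d₁) − D·e^(−rT)·N(d₂)
   = 89.1605·0.993045 − 34.5874·0.955640·0.978110 = 56.210862
B₀ = V₀ − E₀ = 89.1605 − 56.210862 = 32.949638
spread = −(1/T)·ln(B₀/D) − r = −(1/1.2927)·ln(32.949638/34.5874) − 0.0351 = 0.00242548

spread=0.0024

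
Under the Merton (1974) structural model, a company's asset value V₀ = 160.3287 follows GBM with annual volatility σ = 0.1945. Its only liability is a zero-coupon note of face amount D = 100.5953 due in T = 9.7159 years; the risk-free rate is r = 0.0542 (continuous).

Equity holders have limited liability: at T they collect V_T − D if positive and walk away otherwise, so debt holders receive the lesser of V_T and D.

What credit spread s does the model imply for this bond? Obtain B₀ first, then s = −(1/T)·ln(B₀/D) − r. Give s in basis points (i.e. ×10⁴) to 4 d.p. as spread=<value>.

d₁ = [ln(V₀/D) + (r + σ²/2)T] / (σ√T)
   = [ln(160.3287/100.5953) + (0.0542 + 0.5·0.1945²)·9.7159] / (0.1945·√9.7159)
   = [0.466121 + 0.710379] / 0.606263 = 1.940576
d₂ = d₁ − σ√T = 1.940576 − 0.606263 = 1.334313
N(d₁) = 0.973845,  N(d₂) = 0.908949,  e^(−rT) = 0.590609
E₀ = V₀·N(d₁) − D·e^(−rT)·N(d₂)
   = 160.3287·0.973845 − 100.5953·0.590609·0.908949 = 102.132420
B₀ = V₀ − E₀ = 160.3287 − 102.132420 = 58.196280
spread = −(1/T)·ln(B₀/D) − r = −(1/9.7159)·ln(58.196280/100.5953) − 0.0542 = 0.00212871
in basis points: 0.00212871 × 10⁴ = 21.2871 bp

spread=21.2871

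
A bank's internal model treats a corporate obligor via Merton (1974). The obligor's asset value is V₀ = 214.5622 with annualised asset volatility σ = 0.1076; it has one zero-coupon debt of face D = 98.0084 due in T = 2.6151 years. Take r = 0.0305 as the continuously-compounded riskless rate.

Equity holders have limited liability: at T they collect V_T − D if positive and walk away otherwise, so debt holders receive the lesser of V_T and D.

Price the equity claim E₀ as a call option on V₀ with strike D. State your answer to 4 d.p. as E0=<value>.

d₁ = [ln(V₀/D) + (r + σ²/2)T] / (σ√T)
   = [ln(214.5622/98.0084) + (0.0305 + 0.5·0.1076²)·2.6151] / (0.1076·√2.6151)
   = [0.783546 + 0.094899] / 0.174003 = 5.048454
d₂ = d₁ − σ√T = 5.048454 − 0.174003 = 4.874451
N(d₁) = 1.000000,  N(d₂) = 0.999999,  e^(−rT) = 0.923337
E₀ = V₀·N(d₁) − D·e^(−rT)·N(d₂)
   = 214.5622·1.000000 − 98.0084·0.923337·0.999999 = 124.067379

E0=124.0674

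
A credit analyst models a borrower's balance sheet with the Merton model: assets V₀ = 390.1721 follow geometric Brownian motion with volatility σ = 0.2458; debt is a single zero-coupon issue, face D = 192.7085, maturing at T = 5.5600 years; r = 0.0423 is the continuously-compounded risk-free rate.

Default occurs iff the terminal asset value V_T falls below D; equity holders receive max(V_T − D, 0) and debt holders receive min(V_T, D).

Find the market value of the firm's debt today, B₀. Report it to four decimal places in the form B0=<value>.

d₁ = [ln(V₀/D) + (r + σ²/2)T] / (σ√T)
   = [ln(390.1721/192.7085) + (0.0423 + 0.5·0.2458²)·5.5600] / (0.2458·√5.5600)
   = [0.705409 + 0.403149] / 0.579588 = 1.912667
d₂ = d₁ − σ√T = 1.912667 − 0.579588 = 1.333079
N(d₁) = 0.972105,  N(d₂) = 0.908747,  e^(−rT) = 0.790422
E₀ = V₀·N(d₁) − D·e^(−rT)·N(d₂)
   = 390.1721·0.972105 − 192.7085·0.790422·0.908747 = 240.866773
B₀ = V₀ − E₀ = 390.1721 − 240.866773 = 149.305327

B0=149.3053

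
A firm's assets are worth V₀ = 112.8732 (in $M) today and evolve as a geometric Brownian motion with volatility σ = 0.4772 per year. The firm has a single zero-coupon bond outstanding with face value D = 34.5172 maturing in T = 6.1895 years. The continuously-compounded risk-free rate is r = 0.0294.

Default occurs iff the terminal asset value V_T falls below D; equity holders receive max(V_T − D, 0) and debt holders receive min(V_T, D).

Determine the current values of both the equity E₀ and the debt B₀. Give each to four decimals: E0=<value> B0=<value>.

d₁ = [ln(V₀/D) + (r + σ²/2)T] / (σ√T)
   = [ln(112.8732/34.5172) + (0.0294 + 0.5·0.4772²)·6.1895] / (0.4772·√6.1895)
   = [1.184807 + 0.886707] / 1.187212 = 1.744857
d₂ = d₁ − σ√T = 1.744857 − 1.187212 = 0.557645
N(d₁) = 0.959495,  N(d₂) = 0.711457,  e^(−rT) = 0.833625
E₀ = V₀·N(d₁) − D·e^(−rT)·N(d₂)
   = 112.8732·0.959495 − 34.5172·0.833625·0.711457 = 87.829539
B₀ = V₀ − E₀ = 112.8732 − 87.829539 = 25.043661

E0=87.8295 B0=25.0437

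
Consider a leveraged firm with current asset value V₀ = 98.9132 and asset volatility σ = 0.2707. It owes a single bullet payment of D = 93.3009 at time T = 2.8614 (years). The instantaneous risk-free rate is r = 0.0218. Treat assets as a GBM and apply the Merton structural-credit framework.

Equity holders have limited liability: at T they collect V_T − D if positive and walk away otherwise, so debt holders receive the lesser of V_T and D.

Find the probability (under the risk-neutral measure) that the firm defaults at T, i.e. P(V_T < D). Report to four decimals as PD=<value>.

PD=0.4861

d₁ = [ln(V₀/D) + (r + σ²/2)T] / (σ√T)
   = [ln(98.9132/93.3009) + (0.0218 + 0.5·0.2707²)·2.8614] / (0.2707·√2.8614)
   = [0.058413 + 0.167218] / 0.457907 = 0.492744
d₂ = d₁ − σ√T = 0.492744 − 0.457907 = 0.034837
risk-neutral PD = N(−d₂) = N(-0.034837) = 0.486105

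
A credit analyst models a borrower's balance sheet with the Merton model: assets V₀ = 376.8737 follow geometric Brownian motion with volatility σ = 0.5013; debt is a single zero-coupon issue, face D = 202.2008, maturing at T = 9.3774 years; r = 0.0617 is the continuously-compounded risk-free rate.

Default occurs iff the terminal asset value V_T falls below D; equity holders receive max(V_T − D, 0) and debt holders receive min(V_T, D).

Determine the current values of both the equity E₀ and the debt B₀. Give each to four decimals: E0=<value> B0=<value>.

d₁ = [ln(V₀/D) + (r + σ²/2)T] / (σ√T)
   = [ln(376.8737/202.2008) + (0.0617 + 0.5·0.5013²)·9.3774] / (0.5013·√9.3774)
   = [0.622649 + 1.756864] / 1.535108 = 1.550062
d₂ = d₁ − σ√T = 1.550062 − 1.535108 = 0.014954
N(d₁) = 0.939437,  N(d₂) = 0.505966,  e^(−rT) = 0.560691
E₀ = V₀·N(d₁) − D·e^(−rT)·N(d₂)
   = 376.8737·0.939437 − 202.2008·0.560691·0.505966 = 296.686578
B₀ = V₀ − E₀ = 376.8737 − 296.686578 = 80.187122

E0=296.6866 B0=80.1871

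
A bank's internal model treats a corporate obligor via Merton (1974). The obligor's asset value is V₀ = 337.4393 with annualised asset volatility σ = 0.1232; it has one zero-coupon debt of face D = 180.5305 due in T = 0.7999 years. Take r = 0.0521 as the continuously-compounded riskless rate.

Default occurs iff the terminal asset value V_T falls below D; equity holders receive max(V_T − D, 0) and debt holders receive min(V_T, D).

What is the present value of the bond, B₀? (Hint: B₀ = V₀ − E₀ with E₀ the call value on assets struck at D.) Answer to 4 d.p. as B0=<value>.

d₁ = [ln(V₀/D) + (r + σ²/2)T] / (σ√T)
   = [ln(337.4393/180.5305) + (0.0521 + 0.5·0.1232²)·0.7999] / (0.1232·√0.7999)
   = [0.625486 + 0.047745] / 0.110187 = 6.109922
d₂ = d₁ − σ√T = 6.109922 − 0.110187 = 5.999736
N(d₁) = 1.000000,  N(d₂) = 1.000000,  e^(−rT) = 0.959182
E₀ = V₀·N(d₁) − D·e^(−rT)·N(d₂)
   = 337.4393·1.000000 − 180.5305·0.959182·1.000000 = 164.277754
B₀ = V₀ − E₀ = 337.4393 − 164.277754 = 173.161546

B0=173.1615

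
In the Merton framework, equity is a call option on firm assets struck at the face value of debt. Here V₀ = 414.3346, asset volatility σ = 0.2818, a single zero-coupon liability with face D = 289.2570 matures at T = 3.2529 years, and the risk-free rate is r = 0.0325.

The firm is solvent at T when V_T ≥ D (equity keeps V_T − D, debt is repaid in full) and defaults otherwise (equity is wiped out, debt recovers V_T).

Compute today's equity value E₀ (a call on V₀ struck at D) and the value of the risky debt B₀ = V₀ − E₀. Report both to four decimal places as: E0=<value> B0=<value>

d₁ = [ln(V₀/D) + (r + σ²/2)T] / (σ√T)
   = [ln(414.3346/289.2570) + (0.0325 + 0.5·0.2818²)·3.2529] / (0.2818·√3.2529)
   = [0.359358 + 0.234878] / 0.508249 = 1.169183
d₂ = d₁ − σ√T = 1.169183 − 0.508249 = 0.660934
N(d₁) = 0.878835,  N(d₂) = 0.745673,  e^(−rT) = 0.899677
E₀ = V₀·N(d₁) − D·e^(−rT)·N(d₂)
   = 414.3346·0.878835 − 289.2570·0.899677·0.745673 = 170.079436
B₀ = V₀ − E₀ = 414.3346 − 170.079436 = 244.255164

E0=170.0794 B0=244.2552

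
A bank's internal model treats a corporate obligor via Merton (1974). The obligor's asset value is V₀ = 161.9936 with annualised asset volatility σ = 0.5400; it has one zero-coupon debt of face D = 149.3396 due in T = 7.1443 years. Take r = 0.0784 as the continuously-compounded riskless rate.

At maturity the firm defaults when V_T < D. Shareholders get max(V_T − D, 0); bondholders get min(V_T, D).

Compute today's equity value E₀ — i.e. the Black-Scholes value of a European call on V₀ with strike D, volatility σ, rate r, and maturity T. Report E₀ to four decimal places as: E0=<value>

d₁ = [ln(V₀/D) + (r + σ²/2)T] / (σ√T)
   = [ln(161.9936/149.3396) + (0.0784 + 0.5·0.5400²)·7.1443] / (0.5400·√7.1443)
   = [0.081334 + 1.601752] / 1.443356 = 1.166092
d₂ = d₁ − σ√T = 1.166092 − 1.443356 = -0.277265
N(d₁) = 0.878211,  N(d₂) = 0.390788,  e^(−rT) = 0.571144
E₀ = V₀·N(d₁) − D·e^(−rT)·N(d₂)
   = 161.9936·0.878211 − 149.3396·0.571144·0.390788 = 108.932517

E0=108.9325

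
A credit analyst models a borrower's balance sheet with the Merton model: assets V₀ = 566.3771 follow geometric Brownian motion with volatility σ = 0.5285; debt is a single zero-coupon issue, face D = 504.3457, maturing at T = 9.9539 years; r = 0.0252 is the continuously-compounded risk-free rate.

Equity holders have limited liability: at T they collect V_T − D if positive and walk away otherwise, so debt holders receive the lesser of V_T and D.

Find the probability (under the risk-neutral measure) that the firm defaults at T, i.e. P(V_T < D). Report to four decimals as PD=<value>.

PD=0.7303

d₁ = [ln(V₀/D) + (r + σ²/2)T] / (σ√T)
   = [ln(566.3771/504.3457) + (0.0252 + 0.5·0.5285²)·9.9539] / (0.5285·√9.9539)
   = [0.115998 + 1.640961] / 1.667407 = 1.053708
d₂ = d₁ − σ√T = 1.053708 − 1.667407 = -0.613699
risk-neutral PD = N(−d₂) = N(0.613699) = 0.730293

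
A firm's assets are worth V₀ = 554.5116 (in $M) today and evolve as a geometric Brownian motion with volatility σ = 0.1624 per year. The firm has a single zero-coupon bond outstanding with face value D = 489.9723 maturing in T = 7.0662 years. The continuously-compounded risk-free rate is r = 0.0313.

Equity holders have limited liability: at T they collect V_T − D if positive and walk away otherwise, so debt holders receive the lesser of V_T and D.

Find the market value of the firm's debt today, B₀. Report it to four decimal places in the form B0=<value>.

B0=368.8206

d₁ = [ln(V₀/D) + (r + σ²/2)T] / (σ√T)
   = [ln(554.5116/489.9723) + (0.0313 + 0.5·0.1624²)·7.0662] / (0.1624·√7.0662)
   = [0.123739 + 0.314353] / 0.431697 = 1.014814
d₂ = d₁ − σ√T = 1.014814 − 0.431697 = 0.583117
N(d₁) = 0.844903,  N(d₂) = 0.720093,  e^(−rT) = 0.801579
E₀ = V₀·N(d₁) − D·e^(−rT)·N(d₂)
   = 554.5116·0.844903 − 489.9723·0.801579·0.720093 = 185.690955
B₀ = V₀ − E₀ = 554.5116 − 185.690955 = 368.820645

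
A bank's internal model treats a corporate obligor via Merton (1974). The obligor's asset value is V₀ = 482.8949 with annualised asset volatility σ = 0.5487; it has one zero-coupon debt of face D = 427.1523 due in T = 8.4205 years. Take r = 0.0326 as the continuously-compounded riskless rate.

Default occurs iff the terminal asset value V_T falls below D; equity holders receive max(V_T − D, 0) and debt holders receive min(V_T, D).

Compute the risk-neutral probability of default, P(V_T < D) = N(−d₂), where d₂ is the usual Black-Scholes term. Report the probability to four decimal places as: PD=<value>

PD=0.7077

d₁ = [ln(V₀/D) + (r + σ²/2)T] / (σ√T)
   = [ln(482.8949/427.1523) + (0.0326 + 0.5·0.5487²)·8.4205] / (0.5487·√8.4205)
   = [0.122658 + 1.542095] / 1.592223 = 1.045553
d₂ = d₁ − σ√T = 1.045553 − 1.592223 = -0.546670
risk-neutral PD = N(−d₂) = N(0.546670) = 0.707697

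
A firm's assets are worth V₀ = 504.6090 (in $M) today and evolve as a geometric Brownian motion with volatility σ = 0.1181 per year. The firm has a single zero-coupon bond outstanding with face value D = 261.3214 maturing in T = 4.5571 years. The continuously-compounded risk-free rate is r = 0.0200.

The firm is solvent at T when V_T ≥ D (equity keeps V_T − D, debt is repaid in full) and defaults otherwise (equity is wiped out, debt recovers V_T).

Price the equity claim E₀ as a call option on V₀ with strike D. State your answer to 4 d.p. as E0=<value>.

E0=266.0885

d₁ = [ln(V₀/D) + (r + σ²/2)T] / (σ√T)
   = [ln(504.6090/261.3214) + (0.0200 + 0.5·0.1181²)·4.5571] / (0.1181·√4.5571)
   = [0.658033 + 0.122922] / 0.252112 = 3.097647
d₂ = d₁ − σ√T = 3.097647 − 0.252112 = 2.845534
N(d₁) = 0.999025,  N(d₂) = 0.997783,  e^(−rT) = 0.912888
E₀ = V₀·N(d₁) − D·e^(−rT)·N(d₂)
   = 504.6090·0.999025 − 261.3214·0.912888·0.997783 = 266.088502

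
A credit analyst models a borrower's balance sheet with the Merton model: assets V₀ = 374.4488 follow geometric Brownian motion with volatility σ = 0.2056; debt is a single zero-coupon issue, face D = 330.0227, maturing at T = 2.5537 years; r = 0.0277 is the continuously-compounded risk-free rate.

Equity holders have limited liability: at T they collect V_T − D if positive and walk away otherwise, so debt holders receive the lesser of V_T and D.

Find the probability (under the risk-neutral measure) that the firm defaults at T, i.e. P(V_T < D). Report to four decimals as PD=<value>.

d₁ = [ln(V₀/D) + (r + σ²/2)T] / (σ√T)
   = [ln(374.4488/330.0227) + (0.0277 + 0.5·0.2056²)·2.5537] / (0.2056·√2.5537)
   = [0.126294 + 0.124712] / 0.328555 = 0.763967
d₂ = d₁ − σ√T = 0.763967 − 0.328555 = 0.435412
risk-neutral PD = N(−d₂) = N(-0.435412) = 0.331632

PD=0.3316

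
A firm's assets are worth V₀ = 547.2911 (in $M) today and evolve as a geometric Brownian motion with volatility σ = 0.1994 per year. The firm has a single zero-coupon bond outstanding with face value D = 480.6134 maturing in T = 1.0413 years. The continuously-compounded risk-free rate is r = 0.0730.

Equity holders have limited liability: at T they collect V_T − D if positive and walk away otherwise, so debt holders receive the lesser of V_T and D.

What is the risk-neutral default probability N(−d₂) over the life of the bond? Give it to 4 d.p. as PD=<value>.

PD=0.1813

d₁ = [ln(V₀/D) + (r + σ²/2)T] / (σ√T)
   = [ln(547.2911/480.6134) + (0.0730 + 0.5·0.1994²)·1.0413] / (0.1994·√1.0413)
   = [0.129918 + 0.096716] / 0.203476 = 1.113811
d₂ = d₁ − σ√T = 1.113811 − 0.203476 = 0.910335
risk-neutral PD = N(−d₂) = N(-0.910335) = 0.181323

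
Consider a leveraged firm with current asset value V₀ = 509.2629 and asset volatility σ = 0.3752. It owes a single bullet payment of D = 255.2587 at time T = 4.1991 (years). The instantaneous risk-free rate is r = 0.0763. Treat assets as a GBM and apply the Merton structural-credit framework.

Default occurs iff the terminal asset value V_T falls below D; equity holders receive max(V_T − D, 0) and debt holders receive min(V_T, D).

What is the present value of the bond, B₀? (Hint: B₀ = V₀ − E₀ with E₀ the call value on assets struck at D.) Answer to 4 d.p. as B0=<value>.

d₁ = [ln(V₀/D) + (r + σ²/2)T] / (σ√T)
   = [ln(509.2629/255.2587) + (0.0763 + 0.5·0.3752²)·4.1991] / (0.3752·√4.1991)
   = [0.690687 + 0.615956] / 0.768849 = 1.699479
d₂ = d₁ − σ√T = 1.699479 − 0.768849 = 0.930630
N(d₁) = 0.955386,  N(d₂) = 0.823978,  e^(−rT) = 0.725865
E₀ = V₀·N(d₁) − D·e^(−rT)·N(d₂)
   = 509.2629·0.955386 − 255.2587·0.725865·0.823978 = 333.873086
B₀ = V₀ − E₀ = 509.2629 − 333.873086 = 175.389814

B0=175.3898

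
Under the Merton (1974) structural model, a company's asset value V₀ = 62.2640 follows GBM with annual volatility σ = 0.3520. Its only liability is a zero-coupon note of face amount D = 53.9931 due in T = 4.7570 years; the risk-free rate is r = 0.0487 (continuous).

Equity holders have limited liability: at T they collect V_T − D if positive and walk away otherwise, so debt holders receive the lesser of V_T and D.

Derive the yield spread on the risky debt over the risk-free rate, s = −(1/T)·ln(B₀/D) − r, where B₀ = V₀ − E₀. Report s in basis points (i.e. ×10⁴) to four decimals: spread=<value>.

spread=416.9730

d₁ = [ln(V₀/D) + (r + σ²/2)T] / (σ√T)
   = [ln(62.2640/53.9931) + (0.0487 + 0.5·0.3520²)·4.7570] / (0.3520·√4.7570)
   = [0.142527 + 0.526372] / 0.767731 = 0.871267
d₂ = d₁ − σ√T = 0.871267 − 0.767731 = 0.103535
N(d₁) = 0.808196,  N(d₂) = 0.541231,  e^(−rT) = 0.793211
E₀ = V₀·N(d₁) − D·e^(−rT)·N(d₂)
   = 62.2640·0.808196 − 53.9931·0.793211·0.541231 = 27.141699
B₀ = V₀ − E₀ = 62.2640 − 27.141699 = 35.122301
spread = −(1/T)·ln(B₀/D) − r = −(1/4.7570)·ln(35.122301/53.9931) − 0.0487 = 0.04169730
in basis points: 0.04169730 × 10⁴ = 416.9730 bp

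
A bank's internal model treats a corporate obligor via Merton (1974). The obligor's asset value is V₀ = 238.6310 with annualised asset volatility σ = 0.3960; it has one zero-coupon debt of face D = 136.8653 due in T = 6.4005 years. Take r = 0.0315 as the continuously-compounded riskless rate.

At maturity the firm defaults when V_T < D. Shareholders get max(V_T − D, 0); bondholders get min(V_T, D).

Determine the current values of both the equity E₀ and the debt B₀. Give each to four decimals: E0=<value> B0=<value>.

E0=146.5205 B0=92.1105

d₁ = [ln(V₀/D) + (r + σ²/2)T] / (σ√T)
   = [ln(238.6310/136.8653) + (0.0315 + 0.5·0.3960²)·6.4005] / (0.3960·√6.4005)
   = [0.555921 + 0.703466] / 1.001849 = 1.257063
d₂ = d₁ − σ√T = 1.257063 − 1.001849 = 0.255215
N(d₁) = 0.895635,  N(d₂) = 0.600721,  e^(−rT) = 0.817409
E₀ = V₀·N(d₁) − D·e^(−rT)·N(d₂)
   = 238.6310·0.895635 − 136.8653·0.817409·0.600721 = 146.520539
B₀ = V₀ − E₀ = 238.6310 − 146.520539 = 92.110461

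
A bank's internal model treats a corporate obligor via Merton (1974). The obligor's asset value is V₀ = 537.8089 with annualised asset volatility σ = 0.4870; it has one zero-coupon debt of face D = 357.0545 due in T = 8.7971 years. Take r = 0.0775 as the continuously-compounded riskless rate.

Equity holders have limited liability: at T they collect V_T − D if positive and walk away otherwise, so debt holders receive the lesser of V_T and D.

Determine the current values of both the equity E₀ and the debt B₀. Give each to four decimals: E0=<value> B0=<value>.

d₁ = [ln(V₀/D) + (r + σ²/2)T] / (σ√T)
   = [ln(537.8089/357.0545) + (0.0775 + 0.5·0.4870²)·8.7971] / (0.4870·√8.7971)
   = [0.409615 + 1.724975] / 1.444437 = 1.477800
d₂ = d₁ − σ√T = 1.477800 − 1.444437 = 0.033363
N(d₁) = 0.930269,  N(d₂) = 0.513307,  e^(−rT) = 0.505718
E₀ = V₀·N(d₁) − D·e^(−rT)·N(d₂)
   = 537.8089·0.930269 − 357.0545·0.505718·0.513307 = 407.619729
B₀ = V₀ − E₀ = 537.8089 − 407.619729 = 130.189171

E0=407.6197 B0=130.1892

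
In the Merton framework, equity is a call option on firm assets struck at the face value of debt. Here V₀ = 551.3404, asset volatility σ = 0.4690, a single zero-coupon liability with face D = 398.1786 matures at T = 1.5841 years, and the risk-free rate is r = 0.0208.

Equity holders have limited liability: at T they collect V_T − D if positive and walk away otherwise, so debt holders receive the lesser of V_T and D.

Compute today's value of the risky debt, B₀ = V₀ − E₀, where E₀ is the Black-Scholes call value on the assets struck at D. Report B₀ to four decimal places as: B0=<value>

d₁ = [ln(V₀/D) + (r + σ²/2)T] / (σ√T)
   = [ln(551.3404/398.1786) + (0.0208 + 0.5·0.4690²)·1.5841] / (0.4690·√1.5841)
   = [0.325452 + 0.207169] / 0.590288 = 0.902307
d₂ = d₁ − σ√T = 0.902307 − 0.590288 = 0.312019
N(d₁) = 0.816553,  N(d₂) = 0.622487,  e^(−rT) = 0.967588
E₀ = V₀·N(d₁) − D·e^(−rT)·N(d₂)
   = 551.3404·0.816553 − 398.1786·0.967588·0.622487 = 210.371523
B₀ = V₀ − E₀ = 551.3404 − 210.371523 = 340.968877

B0=340.9689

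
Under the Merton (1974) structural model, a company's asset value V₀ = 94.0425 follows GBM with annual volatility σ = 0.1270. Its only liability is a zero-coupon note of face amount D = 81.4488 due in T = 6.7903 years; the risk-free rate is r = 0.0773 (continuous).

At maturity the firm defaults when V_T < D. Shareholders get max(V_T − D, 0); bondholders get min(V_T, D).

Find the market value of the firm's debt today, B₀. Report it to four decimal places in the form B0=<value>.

d₁ = [ln(V₀/D) + (r + σ²/2)T] / (σ√T)
   = [ln(94.0425/81.4488) + (0.0773 + 0.5·0.1270²)·6.7903] / (0.1270·√6.7903)
   = [0.143772 + 0.579651] / 0.330939 = 2.185969
d₂ = d₁ − σ√T = 2.185969 − 0.330939 = 1.855030
N(d₁) = 0.985591,  N(d₂) = 0.968204,  e^(−rT) = 0.591620
E₀ = V₀·N(d₁) − D·e^(−rT)·N(d₂)
   = 94.0425·0.985591 − 81.4488·0.591620·0.968204 = 46.032828
B₀ = V₀ − E₀ = 94.0425 − 46.032828 = 48.009672

B0=48.0097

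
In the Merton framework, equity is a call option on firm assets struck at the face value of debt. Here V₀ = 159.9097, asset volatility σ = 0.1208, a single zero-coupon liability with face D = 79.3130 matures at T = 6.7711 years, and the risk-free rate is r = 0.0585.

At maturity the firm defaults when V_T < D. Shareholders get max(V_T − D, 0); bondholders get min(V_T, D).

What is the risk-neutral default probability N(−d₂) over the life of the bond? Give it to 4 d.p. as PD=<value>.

d₁ = [ln(V₀/D) + (r + σ²/2)T] / (σ√T)
   = [ln(159.9097/79.3130) + (0.0585 + 0.5·0.1208²)·6.7711] / (0.1208·√6.7711)
   = [0.701207 + 0.445513] / 0.314338 = 3.648053
d₂ = d₁ − σ√T = 3.648053 − 0.314338 = 3.333715
risk-neutral PD = N(−d₂) = N(-3.333715) = 0.000428

PD=0.0004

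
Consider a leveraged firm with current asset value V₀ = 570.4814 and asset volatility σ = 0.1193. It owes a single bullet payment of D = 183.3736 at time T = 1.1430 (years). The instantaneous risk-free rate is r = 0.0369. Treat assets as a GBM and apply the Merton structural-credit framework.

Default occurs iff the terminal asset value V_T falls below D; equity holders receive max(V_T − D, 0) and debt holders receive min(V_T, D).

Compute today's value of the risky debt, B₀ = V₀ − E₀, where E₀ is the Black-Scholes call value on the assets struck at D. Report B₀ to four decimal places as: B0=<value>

B0=175.8003

d₁ = [ln(V₀/D) + (r + σ²/2)T] / (σ√T)
   = [ln(570.4814/183.3736) + (0.0369 + 0.5·0.1193²)·1.1430] / (0.1193·√1.1430)
   = [1.134955 + 0.050311] / 0.127545 = 9.292918
d₂ = d₁ − σ√T = 9.292918 − 0.127545 = 9.165373
N(d₁) = 1.000000,  N(d₂) = 1.000000,  e^(−rT) = 0.958700
E₀ = V₀·N(d₁) − D·e^(−rT)·N(d₂)
   = 570.4814·1.000000 − 183.3736·0.958700·1.000000 = 394.681063
B₀ = V₀ − E₀ = 570.4814 − 394.681063 = 175.800337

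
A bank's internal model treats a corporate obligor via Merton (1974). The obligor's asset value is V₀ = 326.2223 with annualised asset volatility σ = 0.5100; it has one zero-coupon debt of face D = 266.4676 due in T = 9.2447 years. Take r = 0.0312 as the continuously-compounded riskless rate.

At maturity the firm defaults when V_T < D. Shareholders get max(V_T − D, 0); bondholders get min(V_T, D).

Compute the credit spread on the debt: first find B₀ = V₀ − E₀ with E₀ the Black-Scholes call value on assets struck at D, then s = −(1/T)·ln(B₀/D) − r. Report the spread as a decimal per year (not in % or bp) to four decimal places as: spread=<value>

d₁ = [ln(V₀/D) + (r + σ²/2)T] / (σ√T)
   = [ln(326.2223/266.4676) + (0.0312 + 0.5·0.5100²)·9.2447] / (0.5100·√9.2447)
   = [0.202326 + 1.490708] / 1.550660 = 1.091815
d₂ = d₁ − σ√T = 1.091815 − 1.550660 = -0.458845
N(d₁) = 0.862543,  N(d₂) = 0.323173,  e^(−rT) = 0.749436
E₀ = V₀·N(d₁) − D·e^(−rT)·N(d₂)
   = 326.2223·0.862543 − 266.4676·0.749436·0.323173 = 216.842982
B₀ = V₀ − E₀ = 326.2223 − 216.842982 = 109.379318
spread = −(1/T)·ln(B₀/D) − r = −(1/9.2447)·ln(109.379318/266.4676) − 0.0312 = 0.06511798

spread=0.0651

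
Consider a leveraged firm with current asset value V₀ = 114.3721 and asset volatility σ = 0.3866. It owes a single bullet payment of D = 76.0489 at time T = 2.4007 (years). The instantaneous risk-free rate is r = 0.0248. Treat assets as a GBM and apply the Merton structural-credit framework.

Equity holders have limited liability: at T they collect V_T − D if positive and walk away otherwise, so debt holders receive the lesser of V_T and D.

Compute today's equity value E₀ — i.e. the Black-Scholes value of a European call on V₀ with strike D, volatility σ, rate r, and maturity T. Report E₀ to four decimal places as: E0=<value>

d₁ = [ln(V₀/D) + (r + σ²/2)T] / (σ√T)
   = [ln(114.3721/76.0489) + (0.0248 + 0.5·0.3866²)·2.4007] / (0.3866·√2.4007)
   = [0.408081 + 0.238941] / 0.599005 = 1.080160
d₂ = d₁ − σ√T = 1.080160 − 0.599005 = 0.481155
N(d₁) = 0.859965,  N(d₂) = 0.684797,  e^(−rT) = 0.942200
E₀ = V₀·N(d₁) − D·e^(−rT)·N(d₂)
   = 114.3721·0.859965 − 76.0489·0.942200·0.684797 = 49.288010

E0=49.2880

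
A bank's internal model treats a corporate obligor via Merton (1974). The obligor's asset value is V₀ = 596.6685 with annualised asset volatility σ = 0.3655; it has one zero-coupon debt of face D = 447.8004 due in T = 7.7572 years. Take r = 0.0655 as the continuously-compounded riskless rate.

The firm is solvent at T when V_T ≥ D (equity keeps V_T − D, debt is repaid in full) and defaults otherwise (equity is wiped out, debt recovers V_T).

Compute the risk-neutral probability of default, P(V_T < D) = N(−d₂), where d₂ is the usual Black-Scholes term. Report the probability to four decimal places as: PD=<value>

PD=0.3928

d₁ = [ln(V₀/D) + (r + σ²/2)T] / (σ√T)
   = [ln(596.6685/447.8004) + (0.0655 + 0.5·0.3655²)·7.7572] / (0.3655·√7.7572)
   = [0.287014 + 1.026240] / 1.017981 = 1.290057
d₂ = d₁ − σ√T = 1.290057 − 1.017981 = 0.272075
risk-neutral PD = N(−d₂) = N(-0.272075) = 0.392782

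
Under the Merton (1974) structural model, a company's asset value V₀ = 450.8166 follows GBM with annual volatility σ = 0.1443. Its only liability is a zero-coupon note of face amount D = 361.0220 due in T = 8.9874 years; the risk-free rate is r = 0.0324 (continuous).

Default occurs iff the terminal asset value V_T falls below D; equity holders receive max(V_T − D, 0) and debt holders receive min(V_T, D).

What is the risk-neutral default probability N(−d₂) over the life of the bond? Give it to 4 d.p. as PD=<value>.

d₁ = [ln(V₀/D) + (r + σ²/2)T] / (σ√T)
   = [ln(450.8166/361.0220) + (0.0324 + 0.5·0.1443²)·8.9874] / (0.1443·√8.9874)
   = [0.222122 + 0.384762] / 0.432597 = 1.402885
d₂ = d₁ − σ√T = 1.402885 − 0.432597 = 0.970288
risk-neutral PD = N(−d₂) = N(-0.970288) = 0.165952

PD=0.1660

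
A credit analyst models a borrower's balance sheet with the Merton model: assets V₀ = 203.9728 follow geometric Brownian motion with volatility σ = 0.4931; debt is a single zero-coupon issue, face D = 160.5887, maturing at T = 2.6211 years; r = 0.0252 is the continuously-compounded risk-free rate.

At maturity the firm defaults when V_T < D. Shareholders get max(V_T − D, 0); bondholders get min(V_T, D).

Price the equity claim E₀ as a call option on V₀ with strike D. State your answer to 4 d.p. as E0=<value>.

d₁ = [ln(V₀/D) + (r + σ²/2)T] / (σ√T)
   = [ln(203.9728/160.5887) + (0.0252 + 0.5·0.4931²)·2.6211] / (0.4931·√2.6211)
   = [0.239140 + 0.384709] / 0.798320 = 0.781453
d₂ = d₁ − σ√T = 0.781453 − 0.798320 = -0.016867
N(d₁) = 0.782732,  N(d₂) = 0.493271,  e^(−rT) = 0.936082
E₀ = V₀·N(d₁) − D·e^(−rT)·N(d₂)
   = 203.9728·0.782732 − 160.5887·0.936082·0.493271 = 85.505349

E0=85.5053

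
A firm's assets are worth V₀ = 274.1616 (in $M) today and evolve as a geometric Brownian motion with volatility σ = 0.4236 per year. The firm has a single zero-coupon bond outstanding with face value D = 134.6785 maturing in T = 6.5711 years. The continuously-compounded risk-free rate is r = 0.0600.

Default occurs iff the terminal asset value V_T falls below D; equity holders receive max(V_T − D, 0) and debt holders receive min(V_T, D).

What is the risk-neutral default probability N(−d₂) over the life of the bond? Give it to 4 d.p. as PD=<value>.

PD=0.3175

d₁ = [ln(V₀/D) + (r + σ²/2)T] / (σ√T)
   = [ln(274.1616/134.6785) + (0.0600 + 0.5·0.4236²)·6.5711] / (0.4236·√6.5711)
   = [0.710827 + 0.983815] / 1.085863 = 1.560641
d₂ = d₁ − σ√T = 1.560641 − 1.085863 = 0.474778
risk-neutral PD = N(−d₂) = N(-0.474778) = 0.317472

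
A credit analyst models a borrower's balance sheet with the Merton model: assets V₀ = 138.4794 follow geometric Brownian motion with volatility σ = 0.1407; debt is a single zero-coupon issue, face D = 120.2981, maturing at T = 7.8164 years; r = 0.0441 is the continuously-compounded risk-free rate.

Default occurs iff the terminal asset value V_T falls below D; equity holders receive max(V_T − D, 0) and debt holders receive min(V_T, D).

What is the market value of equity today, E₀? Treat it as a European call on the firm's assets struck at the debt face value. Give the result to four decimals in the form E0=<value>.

E0=55.4619

d₁ = [ln(V₀/D) + (r + σ²/2)T] / (σ√T)
   = [ln(138.4794/120.2981) + (0.0441 + 0.5·0.1407²)·7.8164] / (0.1407·√7.8164)
   = [0.140749 + 0.422072] / 0.393367 = 1.430779
d₂ = d₁ − σ√T = 1.430779 − 0.393367 = 1.037412
N(d₁) = 0.923753,  N(d₂) = 0.850228,  e^(−rT) = 0.708431
E₀ = V₀·N(d₁) − D·e^(−rT)·N(d₂)
   = 138.4794·0.923753 − 120.2981·0.708431·0.850228 = 55.461926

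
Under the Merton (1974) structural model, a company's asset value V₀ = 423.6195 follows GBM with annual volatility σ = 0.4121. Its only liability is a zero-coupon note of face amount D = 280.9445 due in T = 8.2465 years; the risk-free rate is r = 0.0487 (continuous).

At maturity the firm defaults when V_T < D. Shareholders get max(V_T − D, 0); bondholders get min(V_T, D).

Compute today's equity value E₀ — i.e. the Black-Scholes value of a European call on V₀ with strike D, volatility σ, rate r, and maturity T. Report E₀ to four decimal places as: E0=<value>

E0=279.8984

d₁ = [ln(V₀/D) + (r + σ²/2)T] / (σ√T)
   = [ln(423.6195/280.9445) + (0.0487 + 0.5·0.4121²)·8.2465] / (0.4121·√8.2465)
   = [0.410679 + 1.101841] / 1.183416 = 1.278096
d₂ = d₁ − σ√T = 1.278096 − 1.183416 = 0.094680
N(d₁) = 0.899392,  N(d₂) = 0.537716,  e^(−rT) = 0.669245
E₀ = V₀·N(d₁) − D·e^(−rT)·N(d₂)
   = 423.6195·0.899392 − 280.9445·0.669245·0.537716 = 279.898383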